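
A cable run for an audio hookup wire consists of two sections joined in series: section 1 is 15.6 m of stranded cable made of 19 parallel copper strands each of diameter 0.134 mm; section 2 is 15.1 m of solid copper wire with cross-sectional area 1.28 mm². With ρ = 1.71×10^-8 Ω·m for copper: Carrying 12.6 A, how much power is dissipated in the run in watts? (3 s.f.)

190 W

Section 1: A_strand = π(6.7000e-05)² = 1.410e-08 m²; R₁ = ρL/(N·A_s) = (1.71×10^-8)(15.6)/(19×1.410e-08) = 0.9956 Ω
Section 2: A = 1.28 mm² = 1.280e-06 m²
R₂ = (1.71×10^-8)(15.1)/(1.280e-06) = 0.2017 Ω
R = R₁ + R₂ = 1.197 Ω
P = I²R = (12.6)² × 1.197 = 190 W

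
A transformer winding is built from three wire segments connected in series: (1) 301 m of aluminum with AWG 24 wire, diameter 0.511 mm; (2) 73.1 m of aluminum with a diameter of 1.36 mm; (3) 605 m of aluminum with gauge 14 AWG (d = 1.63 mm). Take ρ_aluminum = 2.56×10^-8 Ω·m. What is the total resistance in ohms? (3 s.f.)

Seg 1: A = π(0.511/2 mm)² = π(2.5550e-04 m)² = 2.051e-07 m²
R_1 = (2.56×10^-8)(301)/(2.051e-07) = 37.57 Ω
Seg 2: A = π(d/2)² = π(6.8000e-04 m)² = 1.453e-06 m²
R_2 = (2.56×10^-8)(73.1)/(1.453e-06) = 1.288 Ω
Seg 3: A = π(1.63/2 mm)² = π(8.1500e-04 m)² = 2.087e-06 m²
R_3 = (2.56×10^-8)(605)/(2.087e-06) = 7.422 Ω
R_total = R_1 + R_2 + R_3 = 46.3 Ω

46.3 Ω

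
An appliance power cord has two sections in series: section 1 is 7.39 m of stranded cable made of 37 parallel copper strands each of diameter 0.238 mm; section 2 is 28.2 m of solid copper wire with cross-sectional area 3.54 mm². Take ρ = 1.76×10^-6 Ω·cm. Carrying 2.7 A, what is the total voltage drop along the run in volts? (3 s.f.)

ρ = 1.76×10^-6 Ω·cm = 1.76×10^-8 Ω·m
Section 1: A_strand = π(1.1900e-04)² = 4.449e-08 m²; R₁ = ρL/(N·A_s) = (1.76×10^-8)(7.39)/(37×4.449e-08) = 0.07902 Ω
Section 2: A = 3.54 mm² = 3.540e-06 m²
R₂ = (1.76×10^-8)(28.2)/(3.540e-06) = 0.1402 Ω
R = R₁ + R₂ = 0.2192 Ω
V = IR = 2.7 × 0.2192 = 0.592 V

0.592 V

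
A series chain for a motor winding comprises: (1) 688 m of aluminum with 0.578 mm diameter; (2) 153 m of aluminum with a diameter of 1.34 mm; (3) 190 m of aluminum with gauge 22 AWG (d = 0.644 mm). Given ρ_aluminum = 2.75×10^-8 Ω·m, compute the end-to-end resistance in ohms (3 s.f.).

Seg 1: A = π(d/2)² = π(2.8900e-04 m)² = 2.624e-07 m²
R_1 = (2.75×10^-8)(688)/(2.624e-07) = 72.11 Ω
Seg 2: A = π(d/2)² = π(6.7000e-04 m)² = 1.410e-06 m²
R_2 = (2.75×10^-8)(153)/(1.410e-06) = 2.983 Ω
Seg 3: A = π(0.644/2 mm)² = π(3.2200e-04 m)² = 3.257e-07 m²
R_3 = (2.75×10^-8)(190)/(3.257e-07) = 16.04 Ω
R_total = R_1 + R_2 + R_3 = 91.1 Ω

91.1 Ω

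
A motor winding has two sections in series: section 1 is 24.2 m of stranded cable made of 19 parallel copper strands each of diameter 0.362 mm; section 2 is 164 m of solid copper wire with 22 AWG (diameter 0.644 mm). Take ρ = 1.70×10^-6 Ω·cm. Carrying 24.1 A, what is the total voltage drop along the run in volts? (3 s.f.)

ρ = 1.70×10^-6 Ω·cm = 1.70×10^-8 Ω·m
Section 1: A_strand = π(1.8100e-04)² = 1.029e-07 m²; R₁ = ρL/(N·A_s) = (1.70×10^-8)(24.2)/(19×1.029e-07) = 0.2104 Ω
Section 2: A = π(0.644/2 mm)² = π(3.2200e-04 m)² = 3.257e-07 m²
R₂ = (1.70×10^-8)(164)/(3.257e-07) = 8.559 Ω
R = R₁ + R₂ = 8.77 Ω
V = IR = 24.1 × 8.77 = 211 V

211 V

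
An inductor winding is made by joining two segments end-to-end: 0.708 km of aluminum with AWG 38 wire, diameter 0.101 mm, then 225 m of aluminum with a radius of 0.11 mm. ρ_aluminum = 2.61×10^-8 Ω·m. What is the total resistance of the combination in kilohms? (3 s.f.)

Segment 1: A = π(0.101/2 mm)² = π(5.0500e-05 m)² = 8.012e-09 m²
R₁ = ρL/A = (2.61×10^-8)(708)/(8.012e-09) = 2306 Ω
Segment 2: A = πr² = π(1.1000e-04 m)² = 3.801e-08 m²
R₂ = (2.61×10^-8)(225)/(3.801e-08) = 154.5 Ω
R = R₁ + R₂ = 2.46 kΩ

2.46 kΩ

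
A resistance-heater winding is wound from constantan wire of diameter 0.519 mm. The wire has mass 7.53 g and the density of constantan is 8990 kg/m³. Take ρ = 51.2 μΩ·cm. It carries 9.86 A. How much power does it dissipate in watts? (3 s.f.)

932 W

ρ = 51.2 μΩ·cm = 5.12×10^-7 Ω·m
A = π(d/2)² = π(2.5950e-04 m)² = 2.1156e-07 m²
L = m/(density·A) = 0.00753/(8990×2.1156e-07) = 3.959 m
R = ρL/A = (5.12×10^-7)(3.959)/(2.1156e-07) = 9.582 Ω
P = I²R = (9.86)² × 9.582 = 932 W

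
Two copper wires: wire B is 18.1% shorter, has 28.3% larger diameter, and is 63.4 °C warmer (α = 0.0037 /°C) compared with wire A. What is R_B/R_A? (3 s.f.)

0.614

R ∝ ρL/d² with ρ ∝ (1+αΔT), so R_B/R_A = (1 − 18.1/100) × (1 + 28.3/100)⁻² × (1 + 0.0037×63.4)
= 0.819 × 0.6075 × 1.235 = 0.614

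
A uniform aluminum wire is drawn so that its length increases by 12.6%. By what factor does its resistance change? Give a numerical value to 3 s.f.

1.27

k = 1 + 12.6/100 = 1.126; volume constant ⇒ A' = A/k, so R' = k²R.
Factor = 1.27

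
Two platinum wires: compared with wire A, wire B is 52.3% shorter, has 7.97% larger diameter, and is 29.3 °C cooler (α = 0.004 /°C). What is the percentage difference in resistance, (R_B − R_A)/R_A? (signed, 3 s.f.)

R ∝ ρL/d² with ρ ∝ (1+αΔT), so R_B/R_A = (1 − 52.3/100) × (1 + 7.97/100)⁻² × (1 − 0.004×29.3)
= 0.477 × 0.8578 × 0.8828 = 0.3612
(R_B − R_A)/R_A = 0.3612 − 1 = -63.9%

-63.9%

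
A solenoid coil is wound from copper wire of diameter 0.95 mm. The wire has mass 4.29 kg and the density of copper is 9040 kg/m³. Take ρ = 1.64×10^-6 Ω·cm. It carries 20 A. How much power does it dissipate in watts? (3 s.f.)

6200 W

ρ = 1.64×10^-6 Ω·cm = 1.64×10^-8 Ω·m
A = π(d/2)² = π(4.7500e-04 m)² = 7.0882e-07 m²
L = m/(density·A) = 4.29/(9040×7.0882e-07) = 669.5 m
R = ρL/A = (1.64×10^-8)(669.5)/(7.0882e-07) = 15.49 Ω
P = I²R = (20)² × 15.49 = 6200 W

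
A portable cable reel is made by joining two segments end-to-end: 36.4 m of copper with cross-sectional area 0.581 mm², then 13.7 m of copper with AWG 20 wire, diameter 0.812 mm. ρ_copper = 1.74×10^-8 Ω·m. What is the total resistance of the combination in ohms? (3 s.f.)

1.55 Ω

Segment 1: A = 0.581 mm² = 5.810e-07 m²
R₁ = ρL/A = (1.74×10^-8)(36.4)/(5.810e-07) = 1.09 Ω
Segment 2: A = π(0.812/2 mm)² = π(4.0600e-04 m)² = 5.178e-07 m²
R₂ = (1.74×10^-8)(13.7)/(5.178e-07) = 0.4603 Ω
R = R₁ + R₂ = 1.55 Ω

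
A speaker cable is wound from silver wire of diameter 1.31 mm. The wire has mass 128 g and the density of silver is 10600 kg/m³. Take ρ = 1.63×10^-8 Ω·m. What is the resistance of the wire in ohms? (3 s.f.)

A = π(d/2)² = π(6.5500e-04 m)² = 1.3478e-06 m²
L = m/(density·A) = 0.128/(10600×1.3478e-06) = 8.959 m
R = ρL/A = (1.63×10^-8)(8.959)/(1.3478e-06) = 0.108 Ω

0.108 Ω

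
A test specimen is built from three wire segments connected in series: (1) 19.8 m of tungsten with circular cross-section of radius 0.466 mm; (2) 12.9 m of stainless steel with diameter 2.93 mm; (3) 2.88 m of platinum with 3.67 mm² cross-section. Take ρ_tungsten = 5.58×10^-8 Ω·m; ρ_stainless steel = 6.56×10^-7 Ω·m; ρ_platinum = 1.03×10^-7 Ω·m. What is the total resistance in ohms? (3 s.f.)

2.96 Ω

Seg 1: A = πr² = π(4.6600e-04 m)² = 6.822e-07 m²
R_1 = (5.58×10^-8)(19.8)/(6.822e-07) = 1.619 Ω
Seg 2: A = π(d/2)² = π(1.4650e-03 m)² = 6.743e-06 m²
R_2 = (6.56×10^-7)(12.9)/(6.743e-06) = 1.255 Ω
Seg 3: A = 3.67 mm² = 3.670e-06 m²
R_3 = (1.03×10^-7)(2.88)/(3.670e-06) = 0.08083 Ω
R_total = R_1 + R_2 + R_3 = 2.96 Ω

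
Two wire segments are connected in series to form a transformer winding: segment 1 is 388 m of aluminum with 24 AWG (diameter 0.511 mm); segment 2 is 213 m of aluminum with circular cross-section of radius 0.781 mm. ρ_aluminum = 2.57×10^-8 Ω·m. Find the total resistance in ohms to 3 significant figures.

51.5 Ω

Segment 1: A = π(0.511/2 mm)² = π(2.5550e-04 m)² = 2.051e-07 m²
R₁ = ρL/A = (2.57×10^-8)(388)/(2.051e-07) = 48.62 Ω
Segment 2: A = πr² = π(7.8100e-04 m)² = 1.916e-06 m²
R₂ = (2.57×10^-8)(213)/(1.916e-06) = 2.857 Ω
R = R₁ + R₂ = 51.5 Ω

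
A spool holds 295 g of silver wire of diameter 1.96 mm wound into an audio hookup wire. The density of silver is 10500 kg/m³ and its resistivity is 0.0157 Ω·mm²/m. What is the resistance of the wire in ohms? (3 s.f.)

ρ = 0.0157 Ω·mm²/m = 1.57×10^-8 Ω·m
A = π(d/2)² = π(9.8000e-04 m)² = 3.0172e-06 m²
L = m/(density·A) = 0.295/(10500×3.0172e-06) = 9.312 m
R = ρL/A = (1.57×10^-8)(9.312)/(3.0172e-06) = 0.0485 Ω

0.0485 Ω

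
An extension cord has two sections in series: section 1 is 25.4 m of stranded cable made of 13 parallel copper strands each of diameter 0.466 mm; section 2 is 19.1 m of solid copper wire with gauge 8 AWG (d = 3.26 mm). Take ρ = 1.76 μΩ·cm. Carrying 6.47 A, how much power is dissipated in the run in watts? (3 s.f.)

ρ = 1.76 μΩ·cm = 1.76×10^-8 Ω·m
Section 1: A_strand = π(2.3300e-04)² = 1.706e-07 m²; R₁ = ρL/(N·A_s) = (1.76×10^-8)(25.4)/(13×1.706e-07) = 0.2016 Ω
Section 2: A = π(3.26/2 mm)² = π(1.6300e-03 m)² = 8.347e-06 m²
R₂ = (1.76×10^-8)(19.1)/(8.347e-06) = 0.04027 Ω
R = R₁ + R₂ = 0.2419 Ω
P = I²R = (6.47)² × 0.2419 = 10.1 W

10.1 W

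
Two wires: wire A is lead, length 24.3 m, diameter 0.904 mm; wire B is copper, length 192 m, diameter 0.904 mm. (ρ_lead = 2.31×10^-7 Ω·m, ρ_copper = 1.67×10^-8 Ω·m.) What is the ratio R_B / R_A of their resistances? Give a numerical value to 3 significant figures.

0.571

R ∝ ρL/d², so R_B/R_A = (ρ_B/ρ_A) × (L_B/L_A)
= (1.67×10^-8/2.31×10^-7) × (192/24.3) = 0.571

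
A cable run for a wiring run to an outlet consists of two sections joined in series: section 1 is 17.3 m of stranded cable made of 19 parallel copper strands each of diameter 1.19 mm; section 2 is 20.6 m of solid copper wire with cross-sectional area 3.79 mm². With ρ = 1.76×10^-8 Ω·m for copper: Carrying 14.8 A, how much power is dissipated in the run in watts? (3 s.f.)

24.1 W

Section 1: A_strand = π(5.9500e-04)² = 1.112e-06 m²; R₁ = ρL/(N·A_s) = (1.76×10^-8)(17.3)/(19×1.112e-06) = 0.01441 Ω
Section 2: A = 3.79 mm² = 3.790e-06 m²
R₂ = (1.76×10^-8)(20.6)/(3.790e-06) = 0.09566 Ω
R = R₁ + R₂ = 0.1101 Ω
P = I²R = (14.8)² × 0.1101 = 24.1 W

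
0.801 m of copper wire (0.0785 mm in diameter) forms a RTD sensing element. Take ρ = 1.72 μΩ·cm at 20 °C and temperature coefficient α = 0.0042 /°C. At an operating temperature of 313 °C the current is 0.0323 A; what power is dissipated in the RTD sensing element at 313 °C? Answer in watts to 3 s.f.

0.00662 W

ρ = 1.72 μΩ·cm = 1.72×10^-8 Ω·m
A = π(d/2)² = π(3.9250e-05 m)² = 4.840e-09 m²
R₍20₎ = ρL/A = (1.72×10^-8)(0.801)/(4.840e-09) = 2.847 Ω
R₍313₎ = R₍20₎(1 + αΔT) = 2.847 × (1 + 0.0042×293) = 6.35 Ω
P = I²R = (0.0323)² × 6.35 = 0.00662 W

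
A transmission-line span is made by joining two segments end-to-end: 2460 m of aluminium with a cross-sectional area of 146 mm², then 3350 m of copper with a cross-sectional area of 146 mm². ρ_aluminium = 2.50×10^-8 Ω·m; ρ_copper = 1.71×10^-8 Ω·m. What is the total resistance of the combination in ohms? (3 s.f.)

0.814 Ω

Segment 1: A = 146 mm² = 1.460e-04 m²
R₁ = ρL/A = (2.50×10^-8)(2460)/(1.460e-04) = 0.4212 Ω
R₂ = (1.71×10^-8)(3350)/(1.460e-04) = 0.3924 Ω
R = R₁ + R₂ = 0.814 Ω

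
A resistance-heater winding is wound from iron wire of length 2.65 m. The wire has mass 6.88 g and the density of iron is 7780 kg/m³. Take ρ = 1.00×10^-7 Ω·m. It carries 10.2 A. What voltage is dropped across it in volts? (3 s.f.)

A = m/(density·L) = 0.00688/(7780×2.65) = 3.3371e-07 m²
R = ρL/A = (1.00×10^-7)(2.65)/(3.3371e-07) = 0.7941 Ω
V = IR = 10.2 × 0.7941 = 8.10 V

8.10 V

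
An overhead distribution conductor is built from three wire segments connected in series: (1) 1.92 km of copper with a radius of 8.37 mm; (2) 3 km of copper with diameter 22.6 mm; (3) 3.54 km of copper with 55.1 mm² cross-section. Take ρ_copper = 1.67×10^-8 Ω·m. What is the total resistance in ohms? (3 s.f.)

1.34 Ω

Seg 1: A = πr² = π(8.3700e-03 m)² = 2.201e-04 m²
R_1 = (1.67×10^-8)(1920)/(2.201e-04) = 0.1457 Ω
Seg 2: A = π(d/2)² = π(1.1300e-02 m)² = 4.011e-04 m²
R_2 = (1.67×10^-8)(3000)/(4.011e-04) = 0.1249 Ω
Seg 3: A = 55.1 mm² = 5.510e-05 m²
R_3 = (1.67×10^-8)(3540)/(5.510e-05) = 1.073 Ω
R_total = R_1 + R_2 + R_3 = 1.34 Ω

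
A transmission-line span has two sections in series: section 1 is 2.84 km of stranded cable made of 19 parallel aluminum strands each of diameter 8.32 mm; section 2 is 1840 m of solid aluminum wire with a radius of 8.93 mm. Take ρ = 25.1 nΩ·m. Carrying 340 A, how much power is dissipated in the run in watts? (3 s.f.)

29300 W

ρ = 25.1 nΩ·m = 2.51×10^-8 Ω·m
Section 1: A_strand = π(4.1600e-03)² = 5.437e-05 m²; R₁ = ρL/(N·A_s) = (2.51×10^-8)(2840)/(19×5.437e-05) = 0.06901 Ω
Section 2: A = πr² = π(8.9300e-03 m)² = 2.505e-04 m²
R₂ = (2.51×10^-8)(1840)/(2.505e-04) = 0.1843 Ω
R = R₁ + R₂ = 0.2534 Ω
P = I²R = (340)² × 0.2534 = 29300 W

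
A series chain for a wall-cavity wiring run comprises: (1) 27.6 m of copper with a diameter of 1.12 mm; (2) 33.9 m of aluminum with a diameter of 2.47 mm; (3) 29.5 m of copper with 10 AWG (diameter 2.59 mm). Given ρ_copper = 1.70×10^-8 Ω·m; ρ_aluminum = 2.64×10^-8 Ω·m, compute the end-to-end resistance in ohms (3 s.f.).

0.758 Ω

Seg 1: A = π(d/2)² = π(5.6000e-04 m)² = 9.852e-07 m²
R_1 = (1.70×10^-8)(27.6)/(9.852e-07) = 0.4762 Ω
Seg 2: A = π(d/2)² = π(1.2350e-03 m)² = 4.792e-06 m²
R_2 = (2.64×10^-8)(33.9)/(4.792e-06) = 0.1868 Ω
Seg 3: A = π(2.59/2 mm)² = π(1.2950e-03 m)² = 5.269e-06 m²
R_3 = (1.70×10^-8)(29.5)/(5.269e-06) = 0.09519 Ω
R_total = R_1 + R_2 + R_3 = 0.758 Ω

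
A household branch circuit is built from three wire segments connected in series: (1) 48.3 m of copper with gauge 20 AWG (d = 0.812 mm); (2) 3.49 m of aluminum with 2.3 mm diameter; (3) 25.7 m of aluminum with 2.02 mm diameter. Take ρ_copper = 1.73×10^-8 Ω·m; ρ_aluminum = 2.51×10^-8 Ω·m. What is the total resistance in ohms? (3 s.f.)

1.84 Ω

Seg 1: A = π(0.812/2 mm)² = π(4.0600e-04 m)² = 5.178e-07 m²
R_1 = (1.73×10^-8)(48.3)/(5.178e-07) = 1.614 Ω
Seg 2: A = π(d/2)² = π(1.1500e-03 m)² = 4.155e-06 m²
R_2 = (2.51×10^-8)(3.49)/(4.155e-06) = 0.02108 Ω
Seg 3: A = π(d/2)² = π(1.0100e-03 m)² = 3.205e-06 m²
R_3 = (2.51×10^-8)(25.7)/(3.205e-06) = 0.2013 Ω
R_total = R_1 + R_2 + R_3 = 1.84 Ω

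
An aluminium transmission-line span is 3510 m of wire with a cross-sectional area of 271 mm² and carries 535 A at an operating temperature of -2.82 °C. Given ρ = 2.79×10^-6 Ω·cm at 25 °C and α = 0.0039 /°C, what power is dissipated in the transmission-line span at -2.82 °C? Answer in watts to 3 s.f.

92200 W

ρ = 2.79×10^-6 Ω·cm = 2.79×10^-8 Ω·m
A = 271 mm² = 2.710e-04 m²
R₍25₎ = ρL/A = (2.79×10^-8)(3510)/(2.710e-04) = 0.3614 Ω
R₍-2.82₎ = R₍25₎(1 + αΔT) = 0.3614 × (1 + 0.0039×-27.8) = 0.3222 Ω
P = I²R = (535)² × 0.3222 = 92200 W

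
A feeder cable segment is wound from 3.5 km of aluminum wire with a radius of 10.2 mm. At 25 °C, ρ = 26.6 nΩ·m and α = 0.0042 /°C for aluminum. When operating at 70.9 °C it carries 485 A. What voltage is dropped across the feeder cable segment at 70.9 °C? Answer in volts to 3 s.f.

ρ = 26.6 nΩ·m = 2.66×10^-8 Ω·m
A = πr² = π(1.0200e-02 m)² = 3.269e-04 m²
R₍25₎ = ρL/A = (2.66×10^-8)(3500)/(3.269e-04) = 0.2848 Ω
R₍70.9₎ = R₍25₎(1 + αΔT) = 0.2848 × (1 + 0.0042×45.9) = 0.3398 Ω
V = IR = 485 × 0.3398 = 165 V

165 V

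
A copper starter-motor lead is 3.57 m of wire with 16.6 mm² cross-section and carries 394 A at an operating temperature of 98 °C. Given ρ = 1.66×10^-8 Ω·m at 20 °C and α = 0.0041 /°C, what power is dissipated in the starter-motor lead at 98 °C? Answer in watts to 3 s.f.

731 W

A = 16.6 mm² = 1.660e-05 m²
R₍20₎ = ρL/A = (1.66×10^-8)(3.57)/(1.660e-05) = 0.00357 Ω
R₍98₎ = R₍20₎(1 + αΔT) = 0.00357 × (1 + 0.0041×78) = 0.004712 Ω
P = I²R = (394)² × 0.004712 = 731 W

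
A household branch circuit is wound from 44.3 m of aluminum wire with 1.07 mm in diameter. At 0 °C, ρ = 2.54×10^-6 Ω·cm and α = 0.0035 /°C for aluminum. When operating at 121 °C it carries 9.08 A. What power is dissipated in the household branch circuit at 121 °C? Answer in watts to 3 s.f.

147 W

ρ = 2.54×10^-6 Ω·cm = 2.54×10^-8 Ω·m
A = π(d/2)² = π(5.3500e-04 m)² = 8.992e-07 m²
R₍0₎ = ρL/A = (2.54×10^-8)(44.3)/(8.992e-07) = 1.251 Ω
R₍121₎ = R₍0₎(1 + αΔT) = 1.251 × (1 + 0.0035×121) = 1.781 Ω
P = I²R = (9.08)² × 1.781 = 147 W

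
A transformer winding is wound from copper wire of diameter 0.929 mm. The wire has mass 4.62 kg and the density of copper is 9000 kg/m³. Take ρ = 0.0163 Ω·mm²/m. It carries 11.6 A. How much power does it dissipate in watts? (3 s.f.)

2450 W

ρ = 0.0163 Ω·mm²/m = 1.63×10^-8 Ω·m
A = π(d/2)² = π(4.6450e-04 m)² = 6.7783e-07 m²
L = m/(density·A) = 4.62/(9000×6.7783e-07) = 757.3 m
R = ρL/A = (1.63×10^-8)(757.3)/(6.7783e-07) = 18.21 Ω
P = I²R = (11.6)² × 18.21 = 2450 W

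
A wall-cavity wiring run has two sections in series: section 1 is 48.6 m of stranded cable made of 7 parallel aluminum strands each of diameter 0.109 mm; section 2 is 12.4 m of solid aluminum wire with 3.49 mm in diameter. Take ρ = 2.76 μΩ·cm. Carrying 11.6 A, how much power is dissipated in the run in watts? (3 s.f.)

ρ = 2.76 μΩ·cm = 2.76×10^-8 Ω·m
Section 1: A_strand = π(5.4500e-05)² = 9.331e-09 m²; R₁ = ρL/(N·A_s) = (2.76×10^-8)(48.6)/(7×9.331e-09) = 20.54 Ω
Section 2: A = π(d/2)² = π(1.7450e-03 m)² = 9.566e-06 m²
R₂ = (2.76×10^-8)(12.4)/(9.566e-06) = 0.03578 Ω
R = R₁ + R₂ = 20.57 Ω
P = I²R = (11.6)² × 20.57 = 2770 W

2770 W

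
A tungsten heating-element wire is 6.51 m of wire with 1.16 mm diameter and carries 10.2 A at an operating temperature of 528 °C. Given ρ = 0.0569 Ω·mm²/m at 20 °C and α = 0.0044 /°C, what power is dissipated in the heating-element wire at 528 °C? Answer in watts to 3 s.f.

ρ = 0.0569 Ω·mm²/m = 5.69×10^-8 Ω·m
A = π(d/2)² = π(5.8000e-04 m)² = 1.057e-06 m²
R₍20₎ = ρL/A = (5.69×10^-8)(6.51)/(1.057e-06) = 0.3505 Ω
R₍528₎ = R₍20₎(1 + αΔT) = 0.3505 × (1 + 0.0044×508) = 1.134 Ω
P = I²R = (10.2)² × 1.134 = 118 W

118 W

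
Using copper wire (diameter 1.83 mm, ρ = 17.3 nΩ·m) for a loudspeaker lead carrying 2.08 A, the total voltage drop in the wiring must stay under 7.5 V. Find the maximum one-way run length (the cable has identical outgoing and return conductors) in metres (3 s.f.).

274 m

ρ = 17.3 nΩ·m = 1.73×10^-8 Ω·m
A = π(d/2)² = π(9.1500e-04 m)² = 2.630e-06 m²
L_max = V_max·A/(2·ρI) = (7.5)(2.630e-06)/(2×1.73×10^-8×2.08) = 274 m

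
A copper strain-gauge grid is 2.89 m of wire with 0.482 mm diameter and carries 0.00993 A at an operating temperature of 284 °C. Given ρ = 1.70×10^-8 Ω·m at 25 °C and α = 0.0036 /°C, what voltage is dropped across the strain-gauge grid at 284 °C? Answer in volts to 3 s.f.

0.00517 V

A = π(d/2)² = π(2.4100e-04 m)² = 1.825e-07 m²
R₍25₎ = ρL/A = (1.70×10^-8)(2.89)/(1.825e-07) = 0.2693 Ω
R₍284₎ = R₍25₎(1 + αΔT) = 0.2693 × (1 + 0.0036×259) = 0.5203 Ω
V = IR = 0.00993 × 0.5203 = 0.00517 V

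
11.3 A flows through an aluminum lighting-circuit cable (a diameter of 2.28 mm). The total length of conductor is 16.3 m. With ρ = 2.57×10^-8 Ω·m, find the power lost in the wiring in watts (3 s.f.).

13.1 W

A = π(d/2)² = π(1.1400e-03 m)² = 4.083e-06 m²
R = ρL/A = (2.57×10^-8)(16.3)/(4.083e-06) = 0.1026 Ω
P = I²R = (11.3)² × 0.1026 = 13.1 W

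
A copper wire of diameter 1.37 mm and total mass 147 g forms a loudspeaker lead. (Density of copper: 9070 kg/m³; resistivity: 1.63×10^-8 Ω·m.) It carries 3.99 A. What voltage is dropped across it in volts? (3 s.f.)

0.485 V

A = π(d/2)² = π(6.8500e-04 m)² = 1.4741e-06 m²
L = m/(density·A) = 0.147/(9070×1.4741e-06) = 10.99 m
R = ρL/A = (1.63×10^-8)(10.99)/(1.4741e-06) = 0.1216 Ω
V = IR = 3.99 × 0.1216 = 0.485 V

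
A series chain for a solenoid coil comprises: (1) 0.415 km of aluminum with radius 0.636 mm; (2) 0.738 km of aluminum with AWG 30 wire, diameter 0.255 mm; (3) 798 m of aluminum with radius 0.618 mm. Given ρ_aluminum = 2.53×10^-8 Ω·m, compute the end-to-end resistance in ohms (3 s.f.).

Seg 1: A = πr² = π(6.3600e-04 m)² = 1.271e-06 m²
R_1 = (2.53×10^-8)(415)/(1.271e-06) = 8.262 Ω
Seg 2: A = π(0.255/2 mm)² = π(1.2750e-04 m)² = 5.107e-08 m²
R_2 = (2.53×10^-8)(738)/(5.107e-08) = 365.6 Ω
Seg 3: A = πr² = π(6.1800e-04 m)² = 1.200e-06 m²
R_3 = (2.53×10^-8)(798)/(1.200e-06) = 16.83 Ω
R_total = R_1 + R_2 + R_3 = 391 Ω

391 Ω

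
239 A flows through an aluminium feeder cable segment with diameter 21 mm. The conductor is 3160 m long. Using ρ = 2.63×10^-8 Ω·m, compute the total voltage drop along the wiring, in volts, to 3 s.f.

A = π(d/2)² = π(1.0500e-02 m)² = 3.464e-04 m²
R = ρL/A = (2.63×10^-8)(3160)/(3.464e-04) = 0.2399 Ω
V = IR = 239 × 0.2399 = 57.3 V

57.3 V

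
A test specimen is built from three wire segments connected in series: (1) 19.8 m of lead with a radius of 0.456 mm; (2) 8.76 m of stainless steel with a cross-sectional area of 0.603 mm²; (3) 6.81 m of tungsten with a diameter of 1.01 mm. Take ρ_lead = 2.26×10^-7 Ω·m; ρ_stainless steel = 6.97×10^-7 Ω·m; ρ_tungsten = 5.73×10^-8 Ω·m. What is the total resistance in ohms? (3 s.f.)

17.5 Ω

Seg 1: A = πr² = π(4.5600e-04 m)² = 6.533e-07 m²
R_1 = (2.26×10^-7)(19.8)/(6.533e-07) = 6.85 Ω
Seg 2: A = 0.603 mm² = 6.030e-07 m²
R_2 = (6.97×10^-7)(8.76)/(6.030e-07) = 10.13 Ω
Seg 3: A = π(d/2)² = π(5.0500e-04 m)² = 8.012e-07 m²
R_3 = (5.73×10^-8)(6.81)/(8.012e-07) = 0.487 Ω
R_total = R_1 + R_2 + R_3 = 17.5 Ω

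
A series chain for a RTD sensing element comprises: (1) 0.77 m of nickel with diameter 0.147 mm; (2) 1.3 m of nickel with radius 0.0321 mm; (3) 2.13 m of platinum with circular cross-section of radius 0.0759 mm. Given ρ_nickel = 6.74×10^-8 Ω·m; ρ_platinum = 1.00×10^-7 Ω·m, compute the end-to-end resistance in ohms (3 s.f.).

Seg 1: A = π(d/2)² = π(7.3500e-05 m)² = 1.697e-08 m²
R_1 = (6.74×10^-8)(0.77)/(1.697e-08) = 3.058 Ω
Seg 2: A = πr² = π(3.2100e-05 m)² = 3.237e-09 m²
R_2 = (6.74×10^-8)(1.3)/(3.237e-09) = 27.07 Ω
Seg 3: A = πr² = π(7.5900e-05 m)² = 1.810e-08 m²
R_3 = (1.00×10^-7)(2.13)/(1.810e-08) = 11.77 Ω
R_total = R_1 + R_2 + R_3 = 41.9 Ω

41.9 Ω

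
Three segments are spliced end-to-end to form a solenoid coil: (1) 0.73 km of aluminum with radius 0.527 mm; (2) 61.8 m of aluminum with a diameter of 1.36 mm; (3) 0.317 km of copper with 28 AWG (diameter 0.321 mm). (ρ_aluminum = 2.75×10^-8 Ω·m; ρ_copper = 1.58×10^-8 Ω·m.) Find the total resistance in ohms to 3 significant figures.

86.1 Ω

Seg 1: A = πr² = π(5.2700e-04 m)² = 8.725e-07 m²
R_1 = (2.75×10^-8)(730)/(8.725e-07) = 23.01 Ω
Seg 2: A = π(d/2)² = π(6.8000e-04 m)² = 1.453e-06 m²
R_2 = (2.75×10^-8)(61.8)/(1.453e-06) = 1.17 Ω
Seg 3: A = π(0.321/2 mm)² = π(1.6050e-04 m)² = 8.093e-08 m²
R_3 = (1.58×10^-8)(317)/(8.093e-08) = 61.89 Ω
R_total = R_1 + R_2 + R_3 = 86.1 Ω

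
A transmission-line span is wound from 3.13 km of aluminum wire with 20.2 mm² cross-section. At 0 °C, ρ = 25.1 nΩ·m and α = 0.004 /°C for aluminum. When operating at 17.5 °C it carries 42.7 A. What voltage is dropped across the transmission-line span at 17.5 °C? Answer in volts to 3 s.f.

ρ = 25.1 nΩ·m = 2.51×10^-8 Ω·m
A = 20.2 mm² = 2.020e-05 m²
R₍0₎ = ρL/A = (2.51×10^-8)(3130)/(2.020e-05) = 3.889 Ω
R₍17.5₎ = R₍0₎(1 + αΔT) = 3.889 × (1 + 0.004×17.5) = 4.162 Ω
V = IR = 42.7 × 4.162 = 178 V

178 V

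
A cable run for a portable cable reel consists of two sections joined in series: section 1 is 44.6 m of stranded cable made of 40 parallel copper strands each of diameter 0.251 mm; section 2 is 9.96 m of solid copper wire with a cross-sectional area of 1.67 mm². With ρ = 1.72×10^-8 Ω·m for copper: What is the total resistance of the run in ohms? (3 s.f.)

Section 1: A_strand = π(1.2550e-04)² = 4.948e-08 m²; R₁ = ρL/(N·A_s) = (1.72×10^-8)(44.6)/(40×4.948e-08) = 0.3876 Ω
Section 2: A = 1.67 mm² = 1.670e-06 m²
R₂ = (1.72×10^-8)(9.96)/(1.670e-06) = 0.1026 Ω
R = R₁ + R₂ = 0.490 Ω

0.490 Ω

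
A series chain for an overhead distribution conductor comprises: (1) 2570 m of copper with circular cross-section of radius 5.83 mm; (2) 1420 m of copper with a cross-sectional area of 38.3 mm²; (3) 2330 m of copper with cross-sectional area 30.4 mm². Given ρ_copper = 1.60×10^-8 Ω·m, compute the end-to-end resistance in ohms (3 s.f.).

Seg 1: A = πr² = π(5.8300e-03 m)² = 1.068e-04 m²
R_1 = (1.60×10^-8)(2570)/(1.068e-04) = 0.3851 Ω
Seg 2: A = 38.3 mm² = 3.830e-05 m²
R_2 = (1.60×10^-8)(1420)/(3.830e-05) = 0.5932 Ω
Seg 3: A = 30.4 mm² = 3.040e-05 m²
R_3 = (1.60×10^-8)(2330)/(3.040e-05) = 1.226 Ω
R_total = R_1 + R_2 + R_3 = 2.20 Ω

2.20 Ω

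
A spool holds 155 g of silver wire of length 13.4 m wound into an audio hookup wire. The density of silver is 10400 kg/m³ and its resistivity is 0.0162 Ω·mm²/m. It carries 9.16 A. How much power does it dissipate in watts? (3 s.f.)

16.4 W

ρ = 0.0162 Ω·mm²/m = 1.62×10^-8 Ω·m
A = m/(density·L) = 0.155/(10400×13.4) = 1.1122e-06 m²
R = ρL/A = (1.62×10^-8)(13.4)/(1.1122e-06) = 0.1952 Ω
P = I²R = (9.16)² × 0.1952 = 16.4 W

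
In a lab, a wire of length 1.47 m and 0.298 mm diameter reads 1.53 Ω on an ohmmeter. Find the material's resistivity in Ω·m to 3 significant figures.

7.26×10^-8 Ω·m

A = π(d/2)² = π(1.4900e-04 m)² = 6.975e-08 m²
ρ = RA/L = (1.53)(6.975e-08)/(1.47) = 7.26×10^-8 Ω·m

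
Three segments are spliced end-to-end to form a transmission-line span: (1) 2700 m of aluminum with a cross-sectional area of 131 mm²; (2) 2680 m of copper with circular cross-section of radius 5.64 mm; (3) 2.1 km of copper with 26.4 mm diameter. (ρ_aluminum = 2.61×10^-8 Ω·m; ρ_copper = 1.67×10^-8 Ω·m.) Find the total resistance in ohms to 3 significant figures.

Seg 1: A = 131 mm² = 1.310e-04 m²
R_1 = (2.61×10^-8)(2700)/(1.310e-04) = 0.5379 Ω
Seg 2: A = πr² = π(5.6400e-03 m)² = 9.993e-05 m²
R_2 = (1.67×10^-8)(2680)/(9.993e-05) = 0.4479 Ω
Seg 3: A = π(d/2)² = π(1.3200e-02 m)² = 5.474e-04 m²
R_3 = (1.67×10^-8)(2100)/(5.474e-04) = 0.06407 Ω
R_total = R_1 + R_2 + R_3 = 1.05 Ω

1.05 Ω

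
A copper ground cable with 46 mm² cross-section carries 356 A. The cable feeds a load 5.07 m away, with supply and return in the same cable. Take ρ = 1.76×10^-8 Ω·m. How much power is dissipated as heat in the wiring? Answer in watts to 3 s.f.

A = 46 mm² = 4.600e-05 m²
Total conductor length (both ways) L = 2 × 5.07 = 10.14 m
R = ρL/A = (1.76×10^-8)(10.14)/(4.600e-05) = 0.00388 Ω
P = I²R = (356)² × 0.00388 = 492 W

492 W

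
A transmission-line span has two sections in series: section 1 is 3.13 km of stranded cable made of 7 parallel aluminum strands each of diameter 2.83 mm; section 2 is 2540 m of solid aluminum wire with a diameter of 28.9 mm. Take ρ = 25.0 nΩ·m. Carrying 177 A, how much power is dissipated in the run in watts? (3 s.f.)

58700 W

ρ = 25.0 nΩ·m = 2.50×10^-8 Ω·m
Section 1: A_strand = π(1.4150e-03)² = 6.290e-06 m²; R₁ = ρL/(N·A_s) = (2.50×10^-8)(3130)/(7×6.290e-06) = 1.777 Ω
Section 2: A = π(d/2)² = π(1.4450e-02 m)² = 6.560e-04 m²
R₂ = (2.50×10^-8)(2540)/(6.560e-04) = 0.0968 Ω
R = R₁ + R₂ = 1.874 Ω
P = I²R = (177)² × 1.874 = 58700 W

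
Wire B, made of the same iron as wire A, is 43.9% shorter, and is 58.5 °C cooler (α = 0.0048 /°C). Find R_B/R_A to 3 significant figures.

R ∝ ρL/d² with ρ ∝ (1+αΔT), so R_B/R_A = (1 − 43.9/100) × (1 − 0.0048×58.5)
= 0.561 × 0.7192 = 0.403

0.403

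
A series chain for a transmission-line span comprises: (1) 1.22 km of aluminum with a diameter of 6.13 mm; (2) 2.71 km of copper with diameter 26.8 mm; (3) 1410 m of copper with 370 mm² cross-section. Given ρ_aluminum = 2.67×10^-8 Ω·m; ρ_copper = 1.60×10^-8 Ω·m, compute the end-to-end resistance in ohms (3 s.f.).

1.24 Ω

Seg 1: A = π(d/2)² = π(3.0650e-03 m)² = 2.951e-05 m²
R_1 = (2.67×10^-8)(1220)/(2.951e-05) = 1.104 Ω
Seg 2: A = π(d/2)² = π(1.3400e-02 m)² = 5.641e-04 m²
R_2 = (1.60×10^-8)(2710)/(5.641e-04) = 0.07687 Ω
Seg 3: A = 370 mm² = 3.700e-04 m²
R_3 = (1.60×10^-8)(1410)/(3.700e-04) = 0.06097 Ω
R_total = R_1 + R_2 + R_3 = 1.24 Ω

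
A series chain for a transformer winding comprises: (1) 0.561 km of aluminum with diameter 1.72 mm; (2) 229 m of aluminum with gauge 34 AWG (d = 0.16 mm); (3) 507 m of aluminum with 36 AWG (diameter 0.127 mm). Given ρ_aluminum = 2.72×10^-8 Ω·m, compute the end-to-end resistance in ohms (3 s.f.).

1400 Ω

Seg 1: A = π(d/2)² = π(8.6000e-04 m)² = 2.324e-06 m²
R_1 = (2.72×10^-8)(561)/(2.324e-06) = 6.567 Ω
Seg 2: A = π(0.16/2 mm)² = π(8.0000e-05 m)² = 2.011e-08 m²
R_2 = (2.72×10^-8)(229)/(2.011e-08) = 309.8 Ω
Seg 3: A = π(0.127/2 mm)² = π(6.3500e-05 m)² = 1.267e-08 m²
R_3 = (2.72×10^-8)(507)/(1.267e-08) = 1089 Ω
R_total = R_1 + R_2 + R_3 = 1400 Ω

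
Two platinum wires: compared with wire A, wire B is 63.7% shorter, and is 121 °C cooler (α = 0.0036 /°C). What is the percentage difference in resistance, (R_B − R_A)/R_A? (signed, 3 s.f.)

-79.5%

R ∝ ρL/d² with ρ ∝ (1+αΔT), so R_B/R_A = (1 − 63.7/100) × (1 − 0.0036×121)
= 0.363 × 0.5644 = 0.2049
(R_B − R_A)/R_A = 0.2049 − 1 = -79.5%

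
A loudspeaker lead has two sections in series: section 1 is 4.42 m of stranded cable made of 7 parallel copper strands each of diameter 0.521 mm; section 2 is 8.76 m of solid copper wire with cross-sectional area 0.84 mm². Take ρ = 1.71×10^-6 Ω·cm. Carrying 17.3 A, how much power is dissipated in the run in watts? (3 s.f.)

ρ = 1.71×10^-6 Ω·cm = 1.71×10^-8 Ω·m
Section 1: A_strand = π(2.6050e-04)² = 2.132e-07 m²; R₁ = ρL/(N·A_s) = (1.71×10^-8)(4.42)/(7×2.132e-07) = 0.05065 Ω
Section 2: A = 0.84 mm² = 8.400e-07 m²
R₂ = (1.71×10^-8)(8.76)/(8.400e-07) = 0.1783 Ω
R = R₁ + R₂ = 0.229 Ω
P = I²R = (17.3)² × 0.229 = 68.5 W

68.5 W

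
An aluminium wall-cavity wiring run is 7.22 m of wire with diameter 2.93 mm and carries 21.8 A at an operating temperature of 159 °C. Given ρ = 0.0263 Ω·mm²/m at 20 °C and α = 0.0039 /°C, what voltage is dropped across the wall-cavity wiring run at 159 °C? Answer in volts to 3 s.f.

ρ = 0.0263 Ω·mm²/m = 2.63×10^-8 Ω·m
A = π(d/2)² = π(1.4650e-03 m)² = 6.743e-06 m²
R₍20₎ = ρL/A = (2.63×10^-8)(7.22)/(6.743e-06) = 0.02816 Ω
R₍159₎ = R₍20₎(1 + αΔT) = 0.02816 × (1 + 0.0039×139) = 0.04343 Ω
V = IR = 21.8 × 0.04343 = 0.947 V

0.947 V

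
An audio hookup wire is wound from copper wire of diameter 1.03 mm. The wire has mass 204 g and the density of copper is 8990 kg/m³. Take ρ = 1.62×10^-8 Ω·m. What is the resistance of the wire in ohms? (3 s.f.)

A = π(d/2)² = π(5.1500e-04 m)² = 8.3323e-07 m²
L = m/(density·A) = 0.204/(8990×8.3323e-07) = 27.23 m
R = ρL/A = (1.62×10^-8)(27.23)/(8.3323e-07) = 0.529 Ω

0.529 Ω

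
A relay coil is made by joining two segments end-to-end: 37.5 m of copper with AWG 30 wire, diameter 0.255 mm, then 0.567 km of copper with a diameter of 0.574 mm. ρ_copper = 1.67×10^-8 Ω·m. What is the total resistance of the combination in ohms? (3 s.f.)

Segment 1: A = π(0.255/2 mm)² = π(1.2750e-04 m)² = 5.107e-08 m²
R₁ = ρL/A = (1.67×10^-8)(37.5)/(5.107e-08) = 12.26 Ω
Segment 2: A = π(d/2)² = π(2.8700e-04 m)² = 2.588e-07 m²
R₂ = (1.67×10^-8)(567)/(2.588e-07) = 36.59 Ω
R = R₁ + R₂ = 48.9 Ω

48.9 Ω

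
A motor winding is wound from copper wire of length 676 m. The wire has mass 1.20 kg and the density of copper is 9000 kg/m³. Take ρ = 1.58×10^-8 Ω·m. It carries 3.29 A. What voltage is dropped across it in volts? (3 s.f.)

A = m/(density·L) = 1.2/(9000×676) = 1.9724e-07 m²
R = ρL/A = (1.58×10^-8)(676)/(1.9724e-07) = 54.15 Ω
V = IR = 3.29 × 54.15 = 178 V

178 V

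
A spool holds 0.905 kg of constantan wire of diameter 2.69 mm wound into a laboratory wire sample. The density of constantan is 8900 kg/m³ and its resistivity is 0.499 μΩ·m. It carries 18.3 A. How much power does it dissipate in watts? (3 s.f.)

526 W

ρ = 0.499 μΩ·m = 4.99×10^-7 Ω·m
A = π(d/2)² = π(1.3450e-03 m)² = 5.6832e-06 m²
L = m/(density·A) = 0.905/(8900×5.6832e-06) = 17.89 m
R = ρL/A = (4.99×10^-7)(17.89)/(5.6832e-06) = 1.571 Ω
P = I²R = (18.3)² × 1.571 = 526 W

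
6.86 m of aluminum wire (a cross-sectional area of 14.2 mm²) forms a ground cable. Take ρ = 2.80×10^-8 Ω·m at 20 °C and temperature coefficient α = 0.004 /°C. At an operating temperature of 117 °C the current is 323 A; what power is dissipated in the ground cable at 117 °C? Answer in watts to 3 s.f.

A = 14.2 mm² = 1.420e-05 m²
R₍20₎ = ρL/A = (2.80×10^-8)(6.86)/(1.420e-05) = 0.01353 Ω
R₍117₎ = R₍20₎(1 + αΔT) = 0.01353 × (1 + 0.004×97) = 0.01878 Ω
P = I²R = (323)² × 0.01878 = 1960 W

1960 W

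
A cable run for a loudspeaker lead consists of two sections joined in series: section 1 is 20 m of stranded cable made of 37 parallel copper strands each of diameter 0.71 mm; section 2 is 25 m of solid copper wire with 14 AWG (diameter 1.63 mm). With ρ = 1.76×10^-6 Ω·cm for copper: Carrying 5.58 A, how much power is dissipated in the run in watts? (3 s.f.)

7.31 W

ρ = 1.76×10^-6 Ω·cm = 1.76×10^-8 Ω·m
Section 1: A_strand = π(3.5500e-04)² = 3.959e-07 m²; R₁ = ρL/(N·A_s) = (1.76×10^-8)(20)/(37×3.959e-07) = 0.02403 Ω
Section 2: A = π(1.63/2 mm)² = π(8.1500e-04 m)² = 2.087e-06 m²
R₂ = (1.76×10^-8)(25)/(2.087e-06) = 0.2109 Ω
R = R₁ + R₂ = 0.2349 Ω
P = I²R = (5.58)² × 0.2349 = 7.31 W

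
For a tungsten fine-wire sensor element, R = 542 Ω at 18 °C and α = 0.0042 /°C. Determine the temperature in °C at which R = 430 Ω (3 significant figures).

-31.2 °C

R = R₀(1 + α(T − T₀)) ⇒ T = T₀ + (R/R₀ − 1)/α
T = 18 + (430/542 − 1)/0.0042 = 18 + (-0.2066)/0.0042 = -31.2 °C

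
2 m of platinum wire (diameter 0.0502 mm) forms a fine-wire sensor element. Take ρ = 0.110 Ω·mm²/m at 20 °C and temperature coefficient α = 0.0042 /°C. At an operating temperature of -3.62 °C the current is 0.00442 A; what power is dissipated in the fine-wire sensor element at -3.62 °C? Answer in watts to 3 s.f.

ρ = 0.110 Ω·mm²/m = 1.10×10^-7 Ω·m
A = π(d/2)² = π(2.5100e-05 m)² = 1.979e-09 m²
R₍20₎ = ρL/A = (1.10×10^-7)(2)/(1.979e-09) = 111.2 Ω
R₍-3.62₎ = R₍20₎(1 + αΔT) = 111.2 × (1 + 0.0042×-23.6) = 100.1 Ω
P = I²R = (0.00442)² × 100.1 = 0.00196 W

0.00196 W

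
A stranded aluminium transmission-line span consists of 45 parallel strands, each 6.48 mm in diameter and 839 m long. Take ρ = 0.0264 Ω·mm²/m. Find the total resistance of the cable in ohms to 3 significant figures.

ρ = 0.0264 Ω·mm²/m = 2.64×10^-8 Ω·m
A_strand = π(3.2400e-03 m)² = 3.298e-05 m²
R_strand = ρL/A = (2.64×10^-8)(839)/(3.298e-05) = 0.6716 Ω
R_total = R_strand/N = 0.6716/45 = 0.0149 Ω

0.0149 Ω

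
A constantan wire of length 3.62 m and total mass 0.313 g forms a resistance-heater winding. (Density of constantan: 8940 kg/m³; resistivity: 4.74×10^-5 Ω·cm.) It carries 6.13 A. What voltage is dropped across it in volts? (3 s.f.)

ρ = 4.74×10^-5 Ω·cm = 4.74×10^-7 Ω·m
A = m/(density·L) = 3.130×10^-4/(8940×3.62) = 9.6716e-09 m²
R = ρL/A = (4.74×10^-7)(3.62)/(9.6716e-09) = 177.4 Ω
V = IR = 6.13 × 177.4 = 1090 V

1090 V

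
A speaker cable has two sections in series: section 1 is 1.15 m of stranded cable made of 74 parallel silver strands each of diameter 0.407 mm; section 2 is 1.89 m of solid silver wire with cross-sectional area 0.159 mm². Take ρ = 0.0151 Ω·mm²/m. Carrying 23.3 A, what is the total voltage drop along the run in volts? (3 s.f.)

4.22 V

ρ = 0.0151 Ω·mm²/m = 1.51×10^-8 Ω·m
Section 1: A_strand = π(2.0350e-04)² = 1.301e-07 m²; R₁ = ρL/(N·A_s) = (1.51×10^-8)(1.15)/(74×1.301e-07) = 0.001804 Ω
Section 2: A = 0.159 mm² = 1.590e-07 m²
R₂ = (1.51×10^-8)(1.89)/(1.590e-07) = 0.1795 Ω
R = R₁ + R₂ = 0.1813 Ω
V = IR = 23.3 × 0.1813 = 4.22 V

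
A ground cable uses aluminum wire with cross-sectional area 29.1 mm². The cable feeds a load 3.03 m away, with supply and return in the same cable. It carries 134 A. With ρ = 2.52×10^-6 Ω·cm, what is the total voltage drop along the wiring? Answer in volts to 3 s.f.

ρ = 2.52×10^-6 Ω·cm = 2.52×10^-8 Ω·m
A = 29.1 mm² = 2.910e-05 m²
Total conductor length (both ways) L = 2 × 3.03 = 6.06 m
R = ρL/A = (2.52×10^-8)(6.06)/(2.910e-05) = 0.005248 Ω
V = IR = 134 × 0.005248 = 0.703 V

0.703 V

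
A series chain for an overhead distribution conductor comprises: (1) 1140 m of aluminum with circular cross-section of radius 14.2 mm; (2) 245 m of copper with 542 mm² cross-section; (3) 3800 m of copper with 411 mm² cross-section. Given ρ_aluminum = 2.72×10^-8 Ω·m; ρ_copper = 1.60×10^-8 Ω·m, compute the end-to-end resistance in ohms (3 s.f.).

Seg 1: A = πr² = π(1.4200e-02 m)² = 6.335e-04 m²
R_1 = (2.72×10^-8)(1140)/(6.335e-04) = 0.04895 Ω
Seg 2: A = 542 mm² = 5.420e-04 m²
R_2 = (1.60×10^-8)(245)/(5.420e-04) = 0.007232 Ω
Seg 3: A = 411 mm² = 4.110e-04 m²
R_3 = (1.60×10^-8)(3800)/(4.110e-04) = 0.1479 Ω
R_total = R_1 + R_2 + R_3 = 0.204 Ω

0.204 Ω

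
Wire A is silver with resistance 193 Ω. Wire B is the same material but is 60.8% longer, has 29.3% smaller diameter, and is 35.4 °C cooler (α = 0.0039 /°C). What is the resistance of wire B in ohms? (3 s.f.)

535 Ω

R ∝ ρL/d² with ρ ∝ (1+αΔT), so R_B/R_A = (1 + 60.8/100) × (1 − 29.3/100)⁻² × (1 − 0.0039×35.4)
= 1.608 × 2.001 × 0.8619 = 2.773
R_B = 2.773 × 193 = 535 Ω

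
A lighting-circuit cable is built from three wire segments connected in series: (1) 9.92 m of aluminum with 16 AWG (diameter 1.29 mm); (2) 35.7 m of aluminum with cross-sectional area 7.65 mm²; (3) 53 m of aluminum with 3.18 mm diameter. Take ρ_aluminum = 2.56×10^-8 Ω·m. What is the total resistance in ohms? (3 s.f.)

0.485 Ω

Seg 1: A = π(1.29/2 mm)² = π(6.4500e-04 m)² = 1.307e-06 m²
R_1 = (2.56×10^-8)(9.92)/(1.307e-06) = 0.1943 Ω
Seg 2: A = 7.65 mm² = 7.650e-06 m²
R_2 = (2.56×10^-8)(35.7)/(7.650e-06) = 0.1195 Ω
Seg 3: A = π(d/2)² = π(1.5900e-03 m)² = 7.942e-06 m²
R_3 = (2.56×10^-8)(53)/(7.942e-06) = 0.1708 Ω
R_total = R_1 + R_2 + R_3 = 0.485 Ω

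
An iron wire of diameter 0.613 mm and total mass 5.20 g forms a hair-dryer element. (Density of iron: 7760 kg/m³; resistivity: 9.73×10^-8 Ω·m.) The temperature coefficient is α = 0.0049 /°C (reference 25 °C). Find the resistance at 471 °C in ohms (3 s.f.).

A = π(d/2)² = π(3.0650e-04 m)² = 2.9513e-07 m²
L = m/(density·A) = 0.0052/(7760×2.9513e-07) = 2.271 m
R = ρL/A = (9.73×10^-8)(2.271)/(2.9513e-07) = 0.7486 Ω
R(471 °C) = 0.7486 × (1 + 0.0049×446) = 2.38 Ω

2.38 Ω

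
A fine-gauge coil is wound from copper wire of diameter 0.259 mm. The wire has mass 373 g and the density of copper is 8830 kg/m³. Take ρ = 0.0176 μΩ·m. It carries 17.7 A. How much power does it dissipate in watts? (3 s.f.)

83900 W

ρ = 0.0176 μΩ·m = 1.76×10^-8 Ω·m
A = π(d/2)² = π(1.2950e-04 m)² = 5.2685e-08 m²
L = m/(density·A) = 0.373/(8830×5.2685e-08) = 801.8 m
R = ρL/A = (1.76×10^-8)(801.8)/(5.2685e-08) = 267.8 Ω
P = I²R = (17.7)² × 267.8 = 83900 W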